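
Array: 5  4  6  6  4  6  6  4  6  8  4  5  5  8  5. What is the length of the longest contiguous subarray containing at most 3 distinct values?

10

[5] 1 distinct, len 1
[5, 4] 2 distinct, len 2
[5, 4, 6] 3 distinct, len 3
[5, 4, 6, 6] 3 distinct, len 4
[5, 4, 6, 6, 4] 3 distinct, len 5
[5, 4, 6, 6, 4, 6] 3 distinct, len 6
[5, 4, 6, 6, 4, 6, 6] 3 distinct, len 7
[5, 4, 6, 6, 4, 6, 6, 4] 3 distinct, len 8
[5, 4, 6, 6, 4, 6, 6, 4, 6] 3 distinct, len 9
[4, 6, 6, 4, 6, 6, 4, 6, 8] 3 distinct, len 9
[4, 6, 6, 4, 6, 6, 4, 6, 8, 4] 3 distinct, len 10
[8, 4, 5] 3 distinct, len 3
[8, 4, 5, 5] 3 distinct, len 4
[8, 4, 5, 5, 8] 3 distinct, len 5
[8, 4, 5, 5, 8, 5] 3 distinct, len 6
Longest length with ≤3 distinct: 10.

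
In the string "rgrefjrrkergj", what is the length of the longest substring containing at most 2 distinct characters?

[r] 1 distinct, len 1
[r, g] 2 distinct, len 2
[r, g, r] 2 distinct, len 3
[r, e] 2 distinct, len 2
[e, f] 2 distinct, len 2
[f, j] 2 distinct, len 2
[j, r] 2 distinct, len 2
[j, r, r] 2 distinct, len 3
[r, r, k] 2 distinct, len 3
[k, e] 2 distinct, len 2
[e, r] 2 distinct, len 2
[r, g] 2 distinct, len 2
[g, j] 2 distinct, len 2
Longest length with ≤2 distinct: 3.

3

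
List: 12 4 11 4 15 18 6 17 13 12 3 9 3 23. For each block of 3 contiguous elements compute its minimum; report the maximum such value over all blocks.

12

Each size-3 window and its min:
(12, 4, 11) → min 4
(4, 11, 4) → min 4
(11, 4, 15) → min 4
(4, 15, 18) → min 4
(15, 18, 6) → min 6
(18, 6, 17) → min 6
(6, 17, 13) → min 6
(17, 13, 12) → min 12
(13, 12, 3) → min 3
(12, 3, 9) → min 3
(3, 9, 3) → min 3
(9, 3, 23) → min 3
Maximum of these is 12.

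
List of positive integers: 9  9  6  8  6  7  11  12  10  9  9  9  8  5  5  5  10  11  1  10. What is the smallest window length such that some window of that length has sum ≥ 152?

20

add 9: running sum 9 < 152
add 9: running sum 18 < 152
add 6: running sum 24 < 152
add 8: running sum 32 < 152
add 6: running sum 38 < 152
add 7: running sum 45 < 152
add 11: running sum 56 < 152
add 12: running sum 68 < 152
add 10: running sum 78 < 152
add 9: running sum 87 < 152
add 9: running sum 96 < 152
add 9: running sum 105 < 152
add 8: running sum 113 < 152
add 5: running sum 118 < 152
add 5: running sum 123 < 152
add 5: running sum 128 < 152
add 10: running sum 138 < 152
add 11: running sum 149 < 152
add 1: running sum 150 < 152
end 19: [9, 9, 6, 8, 6, 7, 11, 12, 10, 9, 9, 9, 8, 5, 5, 5, 10, 11, 1, 10] sum 160, len 20
Shortest qualifying length: 20.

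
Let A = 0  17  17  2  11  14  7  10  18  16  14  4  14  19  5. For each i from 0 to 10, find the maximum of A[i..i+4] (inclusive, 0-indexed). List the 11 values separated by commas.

17, 17, 17, 14, 18, 18, 18, 18, 18, 19, 19

Sliding a size-5 window across the 15 values:
[0, 17, 17, 2, 11] → max 17
[17, 17, 2, 11, 14] → max 17
[17, 2, 11, 14, 7] → max 17
[2, 11, 14, 7, 10] → max 14
[11, 14, 7, 10, 18] → max 18
[14, 7, 10, 18, 16] → max 18
[7, 10, 18, 16, 14] → max 18
[10, 18, 16, 14, 4] → max 18
[18, 16, 14, 4, 14] → max 18
[16, 14, 4, 14, 19] → max 19
[14, 4, 14, 19, 5] → max 19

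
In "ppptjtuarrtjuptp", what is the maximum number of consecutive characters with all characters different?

add p: [p] len 1
add p (repeat p, move left end past it): [p] len 1
add p (repeat p, move left end past it): [p] len 1
add t: [p, t] len 2
add j: [p, t, j] len 3
add t (repeat t, move left end past it): [j, t] len 2
add u: [j, t, u] len 3
add a: [j, t, u, a] len 4
add r: [j, t, u, a, r] len 5
add r (repeat r, move left end past it): [r] len 1
add t: [r, t] len 2
add j: [r, t, j] len 3
add u: [r, t, j, u] len 4
add p: [r, t, j, u, p] len 5
add t (repeat t, move left end past it): [j, u, p, t] len 4
add p (repeat p, move left end past it): [t, p] len 2
Longest all-distinct length: 5.

5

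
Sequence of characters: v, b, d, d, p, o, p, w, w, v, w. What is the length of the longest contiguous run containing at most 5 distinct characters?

Extend right; when distinct count exceeds 5, shrink from the left:
[v] 1 distinct, len 1
[v, b] 2 distinct, len 2
[v, b, d] 3 distinct, len 3
[v, b, d, d] 3 distinct, len 4
[v, b, d, d, p] 4 distinct, len 5
[v, b, d, d, p, o] 5 distinct, len 6
[v, b, d, d, p, o, p] 5 distinct, len 7
[b, d, d, p, o, p, w] 5 distinct, len 7
[b, d, d, p, o, p, w, w] 5 distinct, len 8
[d, d, p, o, p, w, w, v] 5 distinct, len 8
[d, d, p, o, p, w, w, v, w] 5 distinct, len 9
Longest length with ≤5 distinct: 9.

9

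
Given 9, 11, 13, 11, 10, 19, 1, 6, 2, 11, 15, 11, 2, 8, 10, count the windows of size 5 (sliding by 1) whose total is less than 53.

9 11 13 11 10 → sum 54
11 13 11 10 19 → sum 64
13 11 10 19 1 → sum 54
11 10 19 1 6 → sum 47  < 53 ✓
10 19 1 6 2 → sum 38  < 53 ✓
19 1 6 2 11 → sum 39  < 53 ✓
1 6 2 11 15 → sum 35  < 53 ✓
6 2 11 15 11 → sum 45  < 53 ✓
2 11 15 11 2 → sum 41  < 53 ✓
11 15 11 2 8 → sum 47  < 53 ✓
15 11 2 8 10 → sum 46  < 53 ✓
8 windows satisfy the condition.

8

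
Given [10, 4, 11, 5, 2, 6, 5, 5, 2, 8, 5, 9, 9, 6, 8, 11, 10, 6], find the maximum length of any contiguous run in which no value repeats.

6

add 10: [10] len 1
add 4: [10, 4] len 2
add 11: [10, 4, 11] len 3
add 5: [10, 4, 11, 5] len 4
add 2: [10, 4, 11, 5, 2] len 5
add 6: [10, 4, 11, 5, 2, 6] len 6
add 5 (repeat 5, move left end past it): [2, 6, 5] len 3
add 5 (repeat 5, move left end past it): [5] len 1
add 2: [5, 2] len 2
add 8: [5, 2, 8] len 3
add 5 (repeat 5, move left end past it): [2, 8, 5] len 3
add 9: [2, 8, 5, 9] len 4
add 9 (repeat 9, move left end past it): [9] len 1
add 6: [9, 6] len 2
add 8: [9, 6, 8] len 3
add 11: [9, 6, 8, 11] len 4
add 10: [9, 6, 8, 11, 10] len 5
add 6 (repeat 6, move left end past it): [8, 11, 10, 6] len 4
Longest all-distinct length: 6.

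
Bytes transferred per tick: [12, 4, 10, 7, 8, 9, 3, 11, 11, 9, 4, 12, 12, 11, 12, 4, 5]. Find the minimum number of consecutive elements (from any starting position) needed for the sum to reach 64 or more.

7

Extend right; whenever the sum reaches 64, record the length and shrink from the left:
add 12: running sum 12 < 64
add 4: running sum 16 < 64
add 10: running sum 26 < 64
add 7: running sum 33 < 64
add 8: running sum 41 < 64
add 9: running sum 50 < 64
add 3: running sum 53 < 64
add 11: shortest ending here [12, 4, 10, 7, 8, 9, 3, 11] sum 64, len 8
add 11: shortest ending here [12, 4, 10, 7, 8, 9, 3, 11, 11] sum 75, len 9
add 9: shortest ending here [10, 7, 8, 9, 3, 11, 11, 9] sum 68, len 8
add 4: shortest ending here [10, 7, 8, 9, 3, 11, 11, 9, 4] sum 72, len 9
add 12: shortest ending here [8, 9, 3, 11, 11, 9, 4, 12] sum 67, len 8
add 12: shortest ending here [9, 3, 11, 11, 9, 4, 12, 12] sum 71, len 8
add 11: shortest ending here [11, 11, 9, 4, 12, 12, 11] sum 70, len 7
add 12: shortest ending here [11, 9, 4, 12, 12, 11, 12] sum 71, len 7
add 4: shortest ending here [9, 4, 12, 12, 11, 12, 4] sum 64, len 7
add 5: shortest ending here [9, 4, 12, 12, 11, 12, 4, 5] sum 69, len 8
Shortest qualifying length: 7.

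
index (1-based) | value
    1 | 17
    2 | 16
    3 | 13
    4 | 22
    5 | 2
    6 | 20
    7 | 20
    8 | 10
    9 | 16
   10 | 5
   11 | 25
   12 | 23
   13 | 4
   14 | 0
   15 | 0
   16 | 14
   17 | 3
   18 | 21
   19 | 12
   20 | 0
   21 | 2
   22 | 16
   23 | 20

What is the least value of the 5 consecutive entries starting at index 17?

0

Elements at indices 17..21: 3, 21, 12, 0, 2
min(3, 21, 12, 0, 2) = 0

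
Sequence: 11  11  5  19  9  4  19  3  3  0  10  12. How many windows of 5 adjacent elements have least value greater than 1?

(11, 11, 5, 19, 9) → min 5  > 1 ✓
(11, 5, 19, 9, 4) → min 4  > 1 ✓
(5, 19, 9, 4, 19) → min 4  > 1 ✓
(19, 9, 4, 19, 3) → min 3  > 1 ✓
(9, 4, 19, 3, 3) → min 3  > 1 ✓
(4, 19, 3, 3, 0) → min 0
(19, 3, 3, 0, 10) → min 0
(3, 3, 0, 10, 12) → min 0
5 windows satisfy the condition.

5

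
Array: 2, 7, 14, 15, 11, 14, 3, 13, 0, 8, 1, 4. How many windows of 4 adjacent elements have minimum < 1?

4

[2, 7, 14, 15] → min 2
[7, 14, 15, 11] → min 7
[14, 15, 11, 14] → min 11
[15, 11, 14, 3] → min 3
[11, 14, 3, 13] → min 3
[14, 3, 13, 0] → min 0  < 1 ✓
[3, 13, 0, 8] → min 0  < 1 ✓
[13, 0, 8, 1] → min 0  < 1 ✓
[0, 8, 1, 4] → min 0  < 1 ✓
4 windows satisfy the condition.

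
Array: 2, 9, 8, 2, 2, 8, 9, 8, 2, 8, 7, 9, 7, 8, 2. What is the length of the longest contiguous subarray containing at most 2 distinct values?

4

[2] 1 distinct, len 1
[2, 9] 2 distinct, len 2
[9, 8] 2 distinct, len 2
[8, 2] 2 distinct, len 2
[8, 2, 2] 2 distinct, len 3
[8, 2, 2, 8] 2 distinct, len 4
[8, 9] 2 distinct, len 2
[8, 9, 8] 2 distinct, len 3
[8, 2] 2 distinct, len 2
[8, 2, 8] 2 distinct, len 3
[8, 7] 2 distinct, len 2
[7, 9] 2 distinct, len 2
[7, 9, 7] 2 distinct, len 3
[7, 8] 2 distinct, len 2
[8, 2] 2 distinct, len 2
Longest length with ≤2 distinct: 4.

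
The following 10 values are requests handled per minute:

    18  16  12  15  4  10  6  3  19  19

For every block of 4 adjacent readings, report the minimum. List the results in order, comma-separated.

Sliding a size-4 window across the 10 values:
18 16 12 15 → min 12
16 12 15 4 → min 4
12 15 4 10 → min 4
15 4 10 6 → min 4
4 10 6 3 → min 3
10 6 3 19 → min 3
6 3 19 19 → min 3

12, 4, 4, 4, 3, 3, 3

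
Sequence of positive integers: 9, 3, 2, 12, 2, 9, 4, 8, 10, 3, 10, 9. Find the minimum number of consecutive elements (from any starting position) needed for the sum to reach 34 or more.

add 9: running sum 9 < 34
add 3: running sum 12 < 34
add 2: running sum 14 < 34
add 12: running sum 26 < 34
add 2: running sum 28 < 34
add 9: shortest ending here [9, 3, 2, 12, 2, 9] sum 37, len 6
add 4: shortest ending here [9, 3, 2, 12, 2, 9, 4] sum 41, len 7
add 8: shortest ending here [12, 2, 9, 4, 8] sum 35, len 5
add 10: shortest ending here [12, 2, 9, 4, 8, 10] sum 45, len 6
add 3: shortest ending here [9, 4, 8, 10, 3] sum 34, len 5
add 10: shortest ending here [4, 8, 10, 3, 10] sum 35, len 5
add 9: shortest ending here [8, 10, 3, 10, 9] sum 40, len 5
Shortest qualifying length: 5.

5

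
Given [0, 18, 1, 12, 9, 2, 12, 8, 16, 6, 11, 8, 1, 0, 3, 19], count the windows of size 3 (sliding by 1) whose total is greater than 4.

0 18 1 → sum 19  > 4 ✓
18 1 12 → sum 31  > 4 ✓
1 12 9 → sum 22  > 4 ✓
12 9 2 → sum 23  > 4 ✓
9 2 12 → sum 23  > 4 ✓
2 12 8 → sum 22  > 4 ✓
12 8 16 → sum 36  > 4 ✓
8 16 6 → sum 30  > 4 ✓
16 6 11 → sum 33  > 4 ✓
6 11 8 → sum 25  > 4 ✓
11 8 1 → sum 20  > 4 ✓
8 1 0 → sum 9  > 4 ✓
1 0 3 → sum 4
0 3 19 → sum 22  > 4 ✓
13 windows satisfy the condition.

13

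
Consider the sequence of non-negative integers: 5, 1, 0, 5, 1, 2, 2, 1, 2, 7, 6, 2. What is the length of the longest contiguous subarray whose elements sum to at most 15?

8

[5] sum 5 len 1
[5, 1] sum 6 len 2
[5, 1, 0] sum 6 len 3
[5, 1, 0, 5] sum 11 len 4
[5, 1, 0, 5, 1] sum 12 len 5
[5, 1, 0, 5, 1, 2] sum 14 len 6
[1, 0, 5, 1, 2, 2] sum 11 len 6
[1, 0, 5, 1, 2, 2, 1] sum 12 len 7
[1, 0, 5, 1, 2, 2, 1, 2] sum 14 len 8
[1, 2, 2, 1, 2, 7] sum 15 len 6
[2, 7, 6] sum 15 len 3
[7, 6, 2] sum 15 len 3
Longest length seen: 8.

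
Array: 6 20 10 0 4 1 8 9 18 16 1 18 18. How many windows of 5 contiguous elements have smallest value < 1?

6 20 10 0 4 → min 0  < 1 ✓
20 10 0 4 1 → min 0  < 1 ✓
10 0 4 1 8 → min 0  < 1 ✓
0 4 1 8 9 → min 0  < 1 ✓
4 1 8 9 18 → min 1
1 8 9 18 16 → min 1
8 9 18 16 1 → min 1
9 18 16 1 18 → min 1
18 16 1 18 18 → min 1
4 windows satisfy the condition.

4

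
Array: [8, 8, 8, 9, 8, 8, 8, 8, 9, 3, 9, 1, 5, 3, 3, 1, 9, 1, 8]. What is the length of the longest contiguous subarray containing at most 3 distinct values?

[8] 1 distinct, len 1
[8, 8] 1 distinct, len 2
[8, 8, 8] 1 distinct, len 3
[8, 8, 8, 9] 2 distinct, len 4
[8, 8, 8, 9, 8] 2 distinct, len 5
[8, 8, 8, 9, 8, 8] 2 distinct, len 6
[8, 8, 8, 9, 8, 8, 8] 2 distinct, len 7
[8, 8, 8, 9, 8, 8, 8, 8] 2 distinct, len 8
[8, 8, 8, 9, 8, 8, 8, 8, 9] 2 distinct, len 9
[8, 8, 8, 9, 8, 8, 8, 8, 9, 3] 3 distinct, len 10
[8, 8, 8, 9, 8, 8, 8, 8, 9, 3, 9] 3 distinct, len 11
[9, 3, 9, 1] 3 distinct, len 4
[9, 1, 5] 3 distinct, len 3
[1, 5, 3] 3 distinct, len 3
[1, 5, 3, 3] 3 distinct, len 4
[1, 5, 3, 3, 1] 3 distinct, len 5
[3, 3, 1, 9] 3 distinct, len 4
[3, 3, 1, 9, 1] 3 distinct, len 5
[1, 9, 1, 8] 3 distinct, len 4
Longest length with ≤3 distinct: 11.

11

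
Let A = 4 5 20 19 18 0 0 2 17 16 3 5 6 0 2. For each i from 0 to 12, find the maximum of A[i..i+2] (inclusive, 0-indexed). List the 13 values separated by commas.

(4, 5, 20) → max 20
(5, 20, 19) → max 20
(20, 19, 18) → max 20
(19, 18, 0) → max 19
(18, 0, 0) → max 18
(0, 0, 2) → max 2
(0, 2, 17) → max 17
(2, 17, 16) → max 17
(17, 16, 3) → max 17
(16, 3, 5) → max 16
(3, 5, 6) → max 6
(5, 6, 0) → max 6
(6, 0, 2) → max 6

20, 20, 20, 19, 18, 2, 17, 17, 17, 16, 6, 6, 6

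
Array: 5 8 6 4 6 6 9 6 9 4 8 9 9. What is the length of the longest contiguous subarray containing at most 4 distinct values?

12

[5] 1 distinct, len 1
[5, 8] 2 distinct, len 2
[5, 8, 6] 3 distinct, len 3
[5, 8, 6, 4] 4 distinct, len 4
[5, 8, 6, 4, 6] 4 distinct, len 5
[5, 8, 6, 4, 6, 6] 4 distinct, len 6
[8, 6, 4, 6, 6, 9] 4 distinct, len 6
[8, 6, 4, 6, 6, 9, 6] 4 distinct, len 7
[8, 6, 4, 6, 6, 9, 6, 9] 4 distinct, len 8
[8, 6, 4, 6, 6, 9, 6, 9, 4] 4 distinct, len 9
[8, 6, 4, 6, 6, 9, 6, 9, 4, 8] 4 distinct, len 10
[8, 6, 4, 6, 6, 9, 6, 9, 4, 8, 9] 4 distinct, len 11
[8, 6, 4, 6, 6, 9, 6, 9, 4, 8, 9, 9] 4 distinct, len 12
Longest length with ≤4 distinct: 12.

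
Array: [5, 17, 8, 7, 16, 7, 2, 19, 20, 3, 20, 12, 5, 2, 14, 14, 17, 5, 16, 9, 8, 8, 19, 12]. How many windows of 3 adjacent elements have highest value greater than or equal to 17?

[5, 17, 8] → max 17  ≥ 17 ✓
[17, 8, 7] → max 17  ≥ 17 ✓
[8, 7, 16] → max 16
[7, 16, 7] → max 16
[16, 7, 2] → max 16
[7, 2, 19] → max 19  ≥ 17 ✓
[2, 19, 20] → max 20  ≥ 17 ✓
[19, 20, 3] → max 20  ≥ 17 ✓
[20, 3, 20] → max 20  ≥ 17 ✓
[3, 20, 12] → max 20  ≥ 17 ✓
[20, 12, 5] → max 20  ≥ 17 ✓
[12, 5, 2] → max 12
[5, 2, 14] → max 14
[2, 14, 14] → max 14
[14, 14, 17] → max 17  ≥ 17 ✓
[14, 17, 5] → max 17  ≥ 17 ✓
[17, 5, 16] → max 17  ≥ 17 ✓
[5, 16, 9] → max 16
[16, 9, 8] → max 16
[9, 8, 8] → max 9
[8, 8, 19] → max 19  ≥ 17 ✓
[8, 19, 12] → max 19  ≥ 17 ✓
13 windows satisfy the condition.

13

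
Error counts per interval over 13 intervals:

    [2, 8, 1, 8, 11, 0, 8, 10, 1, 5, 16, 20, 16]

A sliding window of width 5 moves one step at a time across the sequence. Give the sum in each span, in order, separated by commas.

Sliding a size-5 window across the 13 values:
2 8 1 8 11 → sum 30
8 1 8 11 0 → sum 28
1 8 11 0 8 → sum 28
8 11 0 8 10 → sum 37
11 0 8 10 1 → sum 30
0 8 10 1 5 → sum 24
8 10 1 5 16 → sum 40
10 1 5 16 20 → sum 52
1 5 16 20 16 → sum 58

30, 28, 28, 37, 30, 24, 40, 52, 58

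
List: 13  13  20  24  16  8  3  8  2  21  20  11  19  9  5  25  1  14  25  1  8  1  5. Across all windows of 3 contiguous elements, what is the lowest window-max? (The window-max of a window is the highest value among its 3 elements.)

Window maxs for each of the 21 positions:
(13, 13, 20) → max 20
(13, 20, 24) → max 24
(20, 24, 16) → max 24
(24, 16, 8) → max 24
(16, 8, 3) → max 16
(8, 3, 8) → max 8
(3, 8, 2) → max 8
(8, 2, 21) → max 21
(2, 21, 20) → max 21
(21, 20, 11) → max 21
(20, 11, 19) → max 20
(11, 19, 9) → max 19
(19, 9, 5) → max 19
(9, 5, 25) → max 25
(5, 25, 1) → max 25
(25, 1, 14) → max 25
(1, 14, 25) → max 25
(14, 25, 1) → max 25
(25, 1, 8) → max 25
(1, 8, 1) → max 8
(8, 1, 5) → max 8
Lowest of these is 8.

8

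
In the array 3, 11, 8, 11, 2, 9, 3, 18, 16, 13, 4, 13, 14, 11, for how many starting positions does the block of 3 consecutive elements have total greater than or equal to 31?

5

[3, 11, 8] → sum 22
[11, 8, 11] → sum 30
[8, 11, 2] → sum 21
[11, 2, 9] → sum 22
[2, 9, 3] → sum 14
[9, 3, 18] → sum 30
[3, 18, 16] → sum 37  ≥ 31 ✓
[18, 16, 13] → sum 47  ≥ 31 ✓
[16, 13, 4] → sum 33  ≥ 31 ✓
[13, 4, 13] → sum 30
[4, 13, 14] → sum 31  ≥ 31 ✓
[13, 14, 11] → sum 38  ≥ 31 ✓
5 windows satisfy the condition.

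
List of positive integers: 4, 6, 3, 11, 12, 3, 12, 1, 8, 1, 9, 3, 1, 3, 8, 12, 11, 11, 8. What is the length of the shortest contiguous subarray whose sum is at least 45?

5

add 4: running sum 4 < 45
add 6: running sum 10 < 45
add 3: running sum 13 < 45
add 11: running sum 24 < 45
add 12: running sum 36 < 45
add 3: running sum 39 < 45
end 6: [6, 3, 11, 12, 3, 12] sum 47, len 6
end 7: [6, 3, 11, 12, 3, 12, 1] sum 48, len 7
end 8: [11, 12, 3, 12, 1, 8] sum 47, len 6
end 9: [11, 12, 3, 12, 1, 8, 1] sum 48, len 7
end 10: [12, 3, 12, 1, 8, 1, 9] sum 46, len 7
end 11: [12, 3, 12, 1, 8, 1, 9, 3] sum 49, len 8
end 12: [12, 3, 12, 1, 8, 1, 9, 3, 1] sum 50, len 9
end 13: [12, 3, 12, 1, 8, 1, 9, 3, 1, 3] sum 53, len 10
end 14: [12, 1, 8, 1, 9, 3, 1, 3, 8] sum 46, len 9
end 15: [8, 1, 9, 3, 1, 3, 8, 12] sum 45, len 8
end 16: [9, 3, 1, 3, 8, 12, 11] sum 47, len 7
end 17: [3, 8, 12, 11, 11] sum 45, len 5
end 18: [8, 12, 11, 11, 8] sum 50, len 5
Shortest qualifying length: 5.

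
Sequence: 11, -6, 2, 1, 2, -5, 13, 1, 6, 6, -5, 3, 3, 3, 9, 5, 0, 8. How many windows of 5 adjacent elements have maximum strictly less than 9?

4

[11, -6, 2, 1, 2] → max 11
[-6, 2, 1, 2, -5] → max 2  < 9 ✓
[2, 1, 2, -5, 13] → max 13
[1, 2, -5, 13, 1] → max 13
[2, -5, 13, 1, 6] → max 13
[-5, 13, 1, 6, 6] → max 13
[13, 1, 6, 6, -5] → max 13
[1, 6, 6, -5, 3] → max 6  < 9 ✓
[6, 6, -5, 3, 3] → max 6  < 9 ✓
[6, -5, 3, 3, 3] → max 6  < 9 ✓
[-5, 3, 3, 3, 9] → max 9
[3, 3, 3, 9, 5] → max 9
[3, 3, 9, 5, 0] → max 9
[3, 9, 5, 0, 8] → max 9
4 windows satisfy the condition.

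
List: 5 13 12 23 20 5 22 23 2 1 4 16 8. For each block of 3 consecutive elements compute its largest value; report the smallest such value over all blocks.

4

Window maxs for each of the 11 positions:
[5, 13, 12] → max 13
[13, 12, 23] → max 23
[12, 23, 20] → max 23
[23, 20, 5] → max 23
[20, 5, 22] → max 22
[5, 22, 23] → max 23
[22, 23, 2] → max 23
[23, 2, 1] → max 23
[2, 1, 4] → max 4
[1, 4, 16] → max 16
[4, 16, 8] → max 16
Smallest of these is 4.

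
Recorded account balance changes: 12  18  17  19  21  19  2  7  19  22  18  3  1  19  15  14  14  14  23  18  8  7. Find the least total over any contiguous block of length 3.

Window sums for each of the 20 positions:
(12, 18, 17) → sum 47
(18, 17, 19) → sum 54
(17, 19, 21) → sum 57
(19, 21, 19) → sum 59
(21, 19, 2) → sum 42
(19, 2, 7) → sum 28
(2, 7, 19) → sum 28
(7, 19, 22) → sum 48
(19, 22, 18) → sum 59
(22, 18, 3) → sum 43
(18, 3, 1) → sum 22
(3, 1, 19) → sum 23
(1, 19, 15) → sum 35
(19, 15, 14) → sum 48
(15, 14, 14) → sum 43
(14, 14, 14) → sum 42
(14, 14, 23) → sum 51
(14, 23, 18) → sum 55
(23, 18, 8) → sum 49
(18, 8, 7) → sum 33
Least of these is 22.

22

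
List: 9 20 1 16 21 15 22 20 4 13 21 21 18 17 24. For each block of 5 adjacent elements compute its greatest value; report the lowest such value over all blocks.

21

9 20 1 16 21 → max 21
20 1 16 21 15 → max 21
1 16 21 15 22 → max 22
16 21 15 22 20 → max 22
21 15 22 20 4 → max 22
15 22 20 4 13 → max 22
22 20 4 13 21 → max 22
20 4 13 21 21 → max 21
4 13 21 21 18 → max 21
13 21 21 18 17 → max 21
21 21 18 17 24 → max 24
Lowest of these is 21.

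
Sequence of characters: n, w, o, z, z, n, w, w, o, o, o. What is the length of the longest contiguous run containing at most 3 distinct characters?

[n] 1 distinct, len 1
[n, w] 2 distinct, len 2
[n, w, o] 3 distinct, len 3
[w, o, z] 3 distinct, len 3
[w, o, z, z] 3 distinct, len 4
[o, z, z, n] 3 distinct, len 4
[z, z, n, w] 3 distinct, len 4
[z, z, n, w, w] 3 distinct, len 5
[n, w, w, o] 3 distinct, len 4
[n, w, w, o, o] 3 distinct, len 5
[n, w, w, o, o, o] 3 distinct, len 6
Longest length with ≤3 distinct: 6.

6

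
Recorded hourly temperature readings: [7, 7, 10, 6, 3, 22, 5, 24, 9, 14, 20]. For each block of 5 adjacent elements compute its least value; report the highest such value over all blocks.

5

7 7 10 6 3 → min 3
7 10 6 3 22 → min 3
10 6 3 22 5 → min 3
6 3 22 5 24 → min 3
3 22 5 24 9 → min 3
22 5 24 9 14 → min 5
5 24 9 14 20 → min 5
Highest of these is 5.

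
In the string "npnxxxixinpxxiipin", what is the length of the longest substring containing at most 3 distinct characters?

[n] 1 distinct, len 1
[n, p] 2 distinct, len 2
[n, p, n] 2 distinct, len 3
[n, p, n, x] 3 distinct, len 4
[n, p, n, x, x] 3 distinct, len 5
[n, p, n, x, x, x] 3 distinct, len 6
[n, x, x, x, i] 3 distinct, len 5
[n, x, x, x, i, x] 3 distinct, len 6
[n, x, x, x, i, x, i] 3 distinct, len 7
[n, x, x, x, i, x, i, n] 3 distinct, len 8
[i, n, p] 3 distinct, len 3
[n, p, x] 3 distinct, len 3
[n, p, x, x] 3 distinct, len 4
[p, x, x, i] 3 distinct, len 4
[p, x, x, i, i] 3 distinct, len 5
[p, x, x, i, i, p] 3 distinct, len 6
[p, x, x, i, i, p, i] 3 distinct, len 7
[i, i, p, i, n] 3 distinct, len 5
Longest length with ≤3 distinct: 8.

8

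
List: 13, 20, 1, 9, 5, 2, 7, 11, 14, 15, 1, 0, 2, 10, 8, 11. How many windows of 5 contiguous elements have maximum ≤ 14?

13 20 1 9 5 → max 20
20 1 9 5 2 → max 20
1 9 5 2 7 → max 9  ≤ 14 ✓
9 5 2 7 11 → max 11  ≤ 14 ✓
5 2 7 11 14 → max 14  ≤ 14 ✓
2 7 11 14 15 → max 15
7 11 14 15 1 → max 15
11 14 15 1 0 → max 15
14 15 1 0 2 → max 15
15 1 0 2 10 → max 15
1 0 2 10 8 → max 10  ≤ 14 ✓
0 2 10 8 11 → max 11  ≤ 14 ✓
5 windows satisfy the condition.

5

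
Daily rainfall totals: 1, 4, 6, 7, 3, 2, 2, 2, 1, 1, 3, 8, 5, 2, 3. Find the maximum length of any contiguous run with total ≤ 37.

→ 1: sum 1, len 1
→ 4: sum 5, len 2
→ 6: sum 11, len 3
→ 7: sum 18, len 4
→ 3: sum 21, len 5
→ 2: sum 23, len 6
→ 2: sum 25, len 7
→ 2: sum 27, len 8
→ 1: sum 28, len 9
→ 1: sum 29, len 10
→ 3: sum 32, len 11
→ 8 (dropped 1, 4): sum 35, len 10
→ 5 (dropped 6): sum 34, len 10
→ 2: sum 36, len 11
→ 3 (dropped 7): sum 32, len 11
Longest length seen: 11.

11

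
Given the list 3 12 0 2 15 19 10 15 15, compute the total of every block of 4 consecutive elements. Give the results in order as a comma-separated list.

17, 29, 36, 46, 59, 59

[3, 12, 0, 2] → sum 17
[12, 0, 2, 15] → sum 29
[0, 2, 15, 19] → sum 36
[2, 15, 19, 10] → sum 46
[15, 19, 10, 15] → sum 59
[19, 10, 15, 15] → sum 59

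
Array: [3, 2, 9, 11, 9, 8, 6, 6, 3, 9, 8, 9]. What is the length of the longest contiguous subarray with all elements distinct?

4

[3] len 1
[3, 2] len 2
[3, 2, 9] len 3
[3, 2, 9, 11] len 4
[11, 9] len 2
[11, 9, 8] len 3
[11, 9, 8, 6] len 4
[6] len 1
[6, 3] len 2
[6, 3, 9] len 3
[6, 3, 9, 8] len 4
[8, 9] len 2
Longest all-distinct length: 4.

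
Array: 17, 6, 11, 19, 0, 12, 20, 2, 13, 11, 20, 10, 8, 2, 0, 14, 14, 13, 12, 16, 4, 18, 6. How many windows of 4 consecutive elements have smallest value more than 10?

2

(17, 6, 11, 19) → min 6
(6, 11, 19, 0) → min 0
(11, 19, 0, 12) → min 0
(19, 0, 12, 20) → min 0
(0, 12, 20, 2) → min 0
(12, 20, 2, 13) → min 2
(20, 2, 13, 11) → min 2
(2, 13, 11, 20) → min 2
(13, 11, 20, 10) → min 10
(11, 20, 10, 8) → min 8
(20, 10, 8, 2) → min 2
(10, 8, 2, 0) → min 0
(8, 2, 0, 14) → min 0
(2, 0, 14, 14) → min 0
(0, 14, 14, 13) → min 0
(14, 14, 13, 12) → min 12  > 10 ✓
(14, 13, 12, 16) → min 12  > 10 ✓
(13, 12, 16, 4) → min 4
(12, 16, 4, 18) → min 4
(16, 4, 18, 6) → min 4
2 windows satisfy the condition.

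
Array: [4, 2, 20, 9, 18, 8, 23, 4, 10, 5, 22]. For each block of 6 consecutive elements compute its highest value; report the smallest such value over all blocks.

20

Window maxs for each of the 6 positions:
4 2 20 9 18 8 → max 20
2 20 9 18 8 23 → max 23
20 9 18 8 23 4 → max 23
9 18 8 23 4 10 → max 23
18 8 23 4 10 5 → max 23
8 23 4 10 5 22 → max 23
Smallest of these is 20.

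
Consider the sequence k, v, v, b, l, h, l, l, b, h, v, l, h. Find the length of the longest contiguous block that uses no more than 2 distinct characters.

add k: window [k] (1 distinct), len 1
add v: window [k, v] (2 distinct), len 2
add v: window [k, v, v] (2 distinct), len 3
add b: window [v, v, b] (2 distinct), len 3
add l: window [b, l] (2 distinct), len 2
add h: window [l, h] (2 distinct), len 2
add l: window [l, h, l] (2 distinct), len 3
add l: window [l, h, l, l] (2 distinct), len 4
add b: window [l, l, b] (2 distinct), len 3
add h: window [b, h] (2 distinct), len 2
add v: window [h, v] (2 distinct), len 2
add l: window [v, l] (2 distinct), len 2
add h: window [l, h] (2 distinct), len 2
Longest length with ≤2 distinct: 4.

4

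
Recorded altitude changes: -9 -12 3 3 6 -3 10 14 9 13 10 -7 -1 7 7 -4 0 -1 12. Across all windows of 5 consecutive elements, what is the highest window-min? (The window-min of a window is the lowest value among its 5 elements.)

Each size-5 window and its min:
-9 -12 3 3 6 → min -12
-12 3 3 6 -3 → min -12
3 3 6 -3 10 → min -3
3 6 -3 10 14 → min -3
6 -3 10 14 9 → min -3
-3 10 14 9 13 → min -3
10 14 9 13 10 → min 9
14 9 13 10 -7 → min -7
9 13 10 -7 -1 → min -7
13 10 -7 -1 7 → min -7
10 -7 -1 7 7 → min -7
-7 -1 7 7 -4 → min -7
-1 7 7 -4 0 → min -4
7 7 -4 0 -1 → min -4
7 -4 0 -1 12 → min -4
Highest of these is 9.

9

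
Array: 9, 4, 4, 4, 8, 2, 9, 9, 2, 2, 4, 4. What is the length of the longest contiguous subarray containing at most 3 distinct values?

7

add 9: window [9] (1 distinct), len 1
add 4: window [9, 4] (2 distinct), len 2
add 4: window [9, 4, 4] (2 distinct), len 3
add 4: window [9, 4, 4, 4] (2 distinct), len 4
add 8: window [9, 4, 4, 4, 8] (3 distinct), len 5
add 2: window [4, 4, 4, 8, 2] (3 distinct), len 5
add 9: window [8, 2, 9] (3 distinct), len 3
add 9: window [8, 2, 9, 9] (3 distinct), len 4
add 2: window [8, 2, 9, 9, 2] (3 distinct), len 5
add 2: window [8, 2, 9, 9, 2, 2] (3 distinct), len 6
add 4: window [2, 9, 9, 2, 2, 4] (3 distinct), len 6
add 4: window [2, 9, 9, 2, 2, 4, 4] (3 distinct), len 7
Longest length with ≤3 distinct: 7.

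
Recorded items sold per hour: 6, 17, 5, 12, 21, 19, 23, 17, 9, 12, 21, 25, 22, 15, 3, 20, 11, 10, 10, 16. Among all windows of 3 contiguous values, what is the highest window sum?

68

(6, 17, 5) → sum 28
(17, 5, 12) → sum 34
(5, 12, 21) → sum 38
(12, 21, 19) → sum 52
(21, 19, 23) → sum 63
(19, 23, 17) → sum 59
(23, 17, 9) → sum 49
(17, 9, 12) → sum 38
(9, 12, 21) → sum 42
(12, 21, 25) → sum 58
(21, 25, 22) → sum 68
(25, 22, 15) → sum 62
(22, 15, 3) → sum 40
(15, 3, 20) → sum 38
(3, 20, 11) → sum 34
(20, 11, 10) → sum 41
(11, 10, 10) → sum 31
(10, 10, 16) → sum 36
Highest of these is 68.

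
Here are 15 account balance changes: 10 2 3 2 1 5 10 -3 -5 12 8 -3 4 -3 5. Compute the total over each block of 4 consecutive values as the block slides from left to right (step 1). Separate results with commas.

(10, 2, 3, 2) → sum 17
(2, 3, 2, 1) → sum 8
(3, 2, 1, 5) → sum 11
(2, 1, 5, 10) → sum 18
(1, 5, 10, -3) → sum 13
(5, 10, -3, -5) → sum 7
(10, -3, -5, 12) → sum 14
(-3, -5, 12, 8) → sum 12
(-5, 12, 8, -3) → sum 12
(12, 8, -3, 4) → sum 21
(8, -3, 4, -3) → sum 6
(-3, 4, -3, 5) → sum 3

17, 8, 11, 18, 13, 7, 14, 12, 12, 21, 6, 3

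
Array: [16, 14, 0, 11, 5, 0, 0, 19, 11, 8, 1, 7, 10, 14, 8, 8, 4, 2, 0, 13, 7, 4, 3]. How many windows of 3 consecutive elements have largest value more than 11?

(16, 14, 0) → max 16  > 11 ✓
(14, 0, 11) → max 14  > 11 ✓
(0, 11, 5) → max 11
(11, 5, 0) → max 11
(5, 0, 0) → max 5
(0, 0, 19) → max 19  > 11 ✓
(0, 19, 11) → max 19  > 11 ✓
(19, 11, 8) → max 19  > 11 ✓
(11, 8, 1) → max 11
(8, 1, 7) → max 8
(1, 7, 10) → max 10
(7, 10, 14) → max 14  > 11 ✓
(10, 14, 8) → max 14  > 11 ✓
(14, 8, 8) → max 14  > 11 ✓
(8, 8, 4) → max 8
(8, 4, 2) → max 8
(4, 2, 0) → max 4
(2, 0, 13) → max 13  > 11 ✓
(0, 13, 7) → max 13  > 11 ✓
(13, 7, 4) → max 13  > 11 ✓
(7, 4, 3) → max 7
11 windows satisfy the condition.

11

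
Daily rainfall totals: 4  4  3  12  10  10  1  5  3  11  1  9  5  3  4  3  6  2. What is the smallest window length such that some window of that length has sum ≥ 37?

add 4: running sum 4 < 37
add 4: running sum 8 < 37
add 3: running sum 11 < 37
add 12: running sum 23 < 37
add 10: running sum 33 < 37
end 5: [4, 3, 12, 10, 10] sum 39, len 5
end 6: [4, 3, 12, 10, 10, 1] sum 40, len 6
end 7: [12, 10, 10, 1, 5] sum 38, len 5
end 8: [12, 10, 10, 1, 5, 3] sum 41, len 6
end 9: [10, 10, 1, 5, 3, 11] sum 40, len 6
end 10: [10, 10, 1, 5, 3, 11, 1] sum 41, len 7
end 11: [10, 1, 5, 3, 11, 1, 9] sum 40, len 7
end 12: [10, 1, 5, 3, 11, 1, 9, 5] sum 45, len 8
end 13: [5, 3, 11, 1, 9, 5, 3] sum 37, len 7
end 14: [5, 3, 11, 1, 9, 5, 3, 4] sum 41, len 8
end 15: [3, 11, 1, 9, 5, 3, 4, 3] sum 39, len 8
end 16: [11, 1, 9, 5, 3, 4, 3, 6] sum 42, len 8
end 17: [11, 1, 9, 5, 3, 4, 3, 6, 2] sum 44, len 9
Shortest qualifying length: 5.

5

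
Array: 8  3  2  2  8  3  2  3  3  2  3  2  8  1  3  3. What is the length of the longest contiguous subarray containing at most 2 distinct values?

[8] 1 distinct, len 1
[8, 3] 2 distinct, len 2
[3, 2] 2 distinct, len 2
[3, 2, 2] 2 distinct, len 3
[2, 2, 8] 2 distinct, len 3
[8, 3] 2 distinct, len 2
[3, 2] 2 distinct, len 2
[3, 2, 3] 2 distinct, len 3
[3, 2, 3, 3] 2 distinct, len 4
[3, 2, 3, 3, 2] 2 distinct, len 5
[3, 2, 3, 3, 2, 3] 2 distinct, len 6
[3, 2, 3, 3, 2, 3, 2] 2 distinct, len 7
[2, 8] 2 distinct, len 2
[8, 1] 2 distinct, len 2
[1, 3] 2 distinct, len 2
[1, 3, 3] 2 distinct, len 3
Longest length with ≤2 distinct: 7.

7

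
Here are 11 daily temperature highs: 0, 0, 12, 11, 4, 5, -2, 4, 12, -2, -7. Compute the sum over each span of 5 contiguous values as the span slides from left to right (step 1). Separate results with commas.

27, 32, 30, 22, 23, 17, 5

0 0 12 11 4 → sum 27
0 12 11 4 5 → sum 32
12 11 4 5 -2 → sum 30
11 4 5 -2 4 → sum 22
4 5 -2 4 12 → sum 23
5 -2 4 12 -2 → sum 17
-2 4 12 -2 -7 → sum 5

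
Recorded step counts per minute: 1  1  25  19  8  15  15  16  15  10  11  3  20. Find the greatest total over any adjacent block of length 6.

98

(1, 1, 25, 19, 8, 15) → sum 69
(1, 25, 19, 8, 15, 15) → sum 83
(25, 19, 8, 15, 15, 16) → sum 98
(19, 8, 15, 15, 16, 15) → sum 88
(8, 15, 15, 16, 15, 10) → sum 79
(15, 15, 16, 15, 10, 11) → sum 82
(15, 16, 15, 10, 11, 3) → sum 70
(16, 15, 10, 11, 3, 20) → sum 75
Greatest of these is 98.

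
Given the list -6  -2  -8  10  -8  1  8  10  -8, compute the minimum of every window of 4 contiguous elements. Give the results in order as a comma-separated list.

Sliding a size-4 window across the 9 values:
-6 -2 -8 10 → min -8
-2 -8 10 -8 → min -8
-8 10 -8 1 → min -8
10 -8 1 8 → min -8
-8 1 8 10 → min -8
1 8 10 -8 → min -8

-8, -8, -8, -8, -8, -8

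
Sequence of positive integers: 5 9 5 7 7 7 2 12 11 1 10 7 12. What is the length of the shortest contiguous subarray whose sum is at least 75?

Extend right; whenever the sum reaches 75, record the length and shrink from the left:
add 5: running sum 5 < 75
add 9: running sum 14 < 75
add 5: running sum 19 < 75
add 7: running sum 26 < 75
add 7: running sum 33 < 75
add 7: running sum 40 < 75
add 2: running sum 42 < 75
add 12: running sum 54 < 75
add 11: running sum 65 < 75
add 1: running sum 66 < 75
add 10: shortest ending here [5, 9, 5, 7, 7, 7, 2, 12, 11, 1, 10] sum 76, len 11
add 7: shortest ending here [9, 5, 7, 7, 7, 2, 12, 11, 1, 10, 7] sum 78, len 11
add 12: shortest ending here [7, 7, 7, 2, 12, 11, 1, 10, 7, 12] sum 76, len 10
Shortest qualifying length: 10.

10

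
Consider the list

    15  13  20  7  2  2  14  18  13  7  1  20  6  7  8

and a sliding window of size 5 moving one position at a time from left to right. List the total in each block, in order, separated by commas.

57, 44, 45, 43, 49, 54, 53, 59, 47, 41, 42

Sliding a size-5 window across the 15 values:
15 13 20 7 2 → sum 57
13 20 7 2 2 → sum 44
20 7 2 2 14 → sum 45
7 2 2 14 18 → sum 43
2 2 14 18 13 → sum 49
2 14 18 13 7 → sum 54
14 18 13 7 1 → sum 53
18 13 7 1 20 → sum 59
13 7 1 20 6 → sum 47
7 1 20 6 7 → sum 41
1 20 6 7 8 → sum 42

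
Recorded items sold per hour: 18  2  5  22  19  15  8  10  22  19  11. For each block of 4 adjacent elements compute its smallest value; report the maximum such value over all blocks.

10

Window mins for each of the 8 positions:
(18, 2, 5, 22) → min 2
(2, 5, 22, 19) → min 2
(5, 22, 19, 15) → min 5
(22, 19, 15, 8) → min 8
(19, 15, 8, 10) → min 8
(15, 8, 10, 22) → min 8
(8, 10, 22, 19) → min 8
(10, 22, 19, 11) → min 10
Maximum of these is 10.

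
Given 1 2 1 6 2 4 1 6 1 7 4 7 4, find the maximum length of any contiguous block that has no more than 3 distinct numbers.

[1] 1 distinct, len 1
[1, 2] 2 distinct, len 2
[1, 2, 1] 2 distinct, len 3
[1, 2, 1, 6] 3 distinct, len 4
[1, 2, 1, 6, 2] 3 distinct, len 5
[6, 2, 4] 3 distinct, len 3
[2, 4, 1] 3 distinct, len 3
[4, 1, 6] 3 distinct, len 3
[4, 1, 6, 1] 3 distinct, len 4
[1, 6, 1, 7] 3 distinct, len 4
[1, 7, 4] 3 distinct, len 3
[1, 7, 4, 7] 3 distinct, len 4
[1, 7, 4, 7, 4] 3 distinct, len 5
Longest length with ≤3 distinct: 5.

5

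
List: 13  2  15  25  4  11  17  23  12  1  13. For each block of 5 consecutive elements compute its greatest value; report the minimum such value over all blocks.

23

Each size-5 window and its max:
13 2 15 25 4 → max 25
2 15 25 4 11 → max 25
15 25 4 11 17 → max 25
25 4 11 17 23 → max 25
4 11 17 23 12 → max 23
11 17 23 12 1 → max 23
17 23 12 1 13 → max 23
Minimum of these is 23.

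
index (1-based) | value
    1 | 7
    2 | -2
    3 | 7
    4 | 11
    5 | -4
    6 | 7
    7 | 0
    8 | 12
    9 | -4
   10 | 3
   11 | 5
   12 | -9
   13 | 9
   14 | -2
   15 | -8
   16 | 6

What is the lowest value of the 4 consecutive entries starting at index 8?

-4

Elements at indices 8..11: 12, -4, 3, 5
min(12, -4, 3, 5) = -4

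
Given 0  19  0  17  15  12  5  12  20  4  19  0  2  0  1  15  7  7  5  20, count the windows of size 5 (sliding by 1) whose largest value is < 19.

0 19 0 17 15 → max 19
19 0 17 15 12 → max 19
0 17 15 12 5 → max 17  < 19 ✓
17 15 12 5 12 → max 17  < 19 ✓
15 12 5 12 20 → max 20
12 5 12 20 4 → max 20
5 12 20 4 19 → max 20
12 20 4 19 0 → max 20
20 4 19 0 2 → max 20
4 19 0 2 0 → max 19
19 0 2 0 1 → max 19
0 2 0 1 15 → max 15  < 19 ✓
2 0 1 15 7 → max 15  < 19 ✓
0 1 15 7 7 → max 15  < 19 ✓
1 15 7 7 5 → max 15  < 19 ✓
15 7 7 5 20 → max 20
6 windows satisfy the condition.

6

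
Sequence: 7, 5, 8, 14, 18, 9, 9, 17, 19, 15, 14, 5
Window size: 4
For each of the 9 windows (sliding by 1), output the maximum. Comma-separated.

14, 18, 18, 18, 18, 19, 19, 19, 19

[7, 5, 8, 14] → max 14
[5, 8, 14, 18] → max 18
[8, 14, 18, 9] → max 18
[14, 18, 9, 9] → max 18
[18, 9, 9, 17] → max 18
[9, 9, 17, 19] → max 19
[9, 17, 19, 15] → max 19
[17, 19, 15, 14] → max 19
[19, 15, 14, 5] → max 19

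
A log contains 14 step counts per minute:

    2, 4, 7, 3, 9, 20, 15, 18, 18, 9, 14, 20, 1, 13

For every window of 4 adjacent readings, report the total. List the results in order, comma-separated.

16, 23, 39, 47, 62, 71, 60, 59, 61, 44, 48

Sliding a size-4 window across the 14 values:
(2, 4, 7, 3) → sum 16
(4, 7, 3, 9) → sum 23
(7, 3, 9, 20) → sum 39
(3, 9, 20, 15) → sum 47
(9, 20, 15, 18) → sum 62
(20, 15, 18, 18) → sum 71
(15, 18, 18, 9) → sum 60
(18, 18, 9, 14) → sum 59
(18, 9, 14, 20) → sum 61
(9, 14, 20, 1) → sum 44
(14, 20, 1, 13) → sum 48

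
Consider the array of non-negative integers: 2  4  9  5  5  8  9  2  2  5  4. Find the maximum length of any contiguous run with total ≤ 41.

8

[2] sum 2 len 1
[2, 4] sum 6 len 2
[2, 4, 9] sum 15 len 3
[2, 4, 9, 5] sum 20 len 4
[2, 4, 9, 5, 5] sum 25 len 5
[2, 4, 9, 5, 5, 8] sum 33 len 6
[4, 9, 5, 5, 8, 9] sum 40 len 6
[9, 5, 5, 8, 9, 2] sum 38 len 6
[9, 5, 5, 8, 9, 2, 2] sum 40 len 7
[5, 5, 8, 9, 2, 2, 5] sum 36 len 7
[5, 5, 8, 9, 2, 2, 5, 4] sum 40 len 8
Longest length seen: 8.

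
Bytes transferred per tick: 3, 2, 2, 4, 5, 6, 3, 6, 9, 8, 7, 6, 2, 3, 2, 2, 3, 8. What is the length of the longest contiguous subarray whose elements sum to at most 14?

Extend to the right; shrink from the left whenever the sum exceeds 14:
[3] sum 3 len 1
[3, 2] sum 5 len 2
[3, 2, 2] sum 7 len 3
[3, 2, 2, 4] sum 11 len 4
[2, 2, 4, 5] sum 13 len 4
[5, 6] sum 11 len 2
[5, 6, 3] sum 14 len 3
[3, 6] sum 9 len 2
[9] sum 9 len 1
[8] sum 8 len 1
[7] sum 7 len 1
[7, 6] sum 13 len 2
[6, 2] sum 8 len 2
[6, 2, 3] sum 11 len 3
[6, 2, 3, 2] sum 13 len 4
[2, 3, 2, 2] sum 9 len 4
[2, 3, 2, 2, 3] sum 12 len 5
[2, 3, 8] sum 13 len 3
Longest length seen: 5.

5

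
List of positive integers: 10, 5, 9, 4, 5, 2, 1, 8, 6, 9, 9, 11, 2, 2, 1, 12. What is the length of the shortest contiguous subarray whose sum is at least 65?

add 10: running sum 10 < 65
add 5: running sum 15 < 65
add 9: running sum 24 < 65
add 4: running sum 28 < 65
add 5: running sum 33 < 65
add 2: running sum 35 < 65
add 1: running sum 36 < 65
add 8: running sum 44 < 65
add 6: running sum 50 < 65
add 9: running sum 59 < 65
add 9: shortest ending here [10, 5, 9, 4, 5, 2, 1, 8, 6, 9, 9] sum 68, len 11
add 11: shortest ending here [5, 9, 4, 5, 2, 1, 8, 6, 9, 9, 11] sum 69, len 11
add 2: shortest ending here [9, 4, 5, 2, 1, 8, 6, 9, 9, 11, 2] sum 66, len 11
add 2: shortest ending here [9, 4, 5, 2, 1, 8, 6, 9, 9, 11, 2, 2] sum 68, len 12
add 1: shortest ending here [9, 4, 5, 2, 1, 8, 6, 9, 9, 11, 2, 2, 1] sum 69, len 13
add 12: shortest ending here [5, 2, 1, 8, 6, 9, 9, 11, 2, 2, 1, 12] sum 68, len 12
Shortest qualifying length: 11.

11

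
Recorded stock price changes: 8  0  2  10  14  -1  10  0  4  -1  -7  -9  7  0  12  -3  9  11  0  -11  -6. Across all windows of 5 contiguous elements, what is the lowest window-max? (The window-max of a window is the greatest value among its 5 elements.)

4

[8, 0, 2, 10, 14] → max 14
[0, 2, 10, 14, -1] → max 14
[2, 10, 14, -1, 10] → max 14
[10, 14, -1, 10, 0] → max 14
[14, -1, 10, 0, 4] → max 14
[-1, 10, 0, 4, -1] → max 10
[10, 0, 4, -1, -7] → max 10
[0, 4, -1, -7, -9] → max 4
[4, -1, -7, -9, 7] → max 7
[-1, -7, -9, 7, 0] → max 7
[-7, -9, 7, 0, 12] → max 12
[-9, 7, 0, 12, -3] → max 12
[7, 0, 12, -3, 9] → max 12
[0, 12, -3, 9, 11] → max 12
[12, -3, 9, 11, 0] → max 12
[-3, 9, 11, 0, -11] → max 11
[9, 11, 0, -11, -6] → max 11
Lowest of these is 4.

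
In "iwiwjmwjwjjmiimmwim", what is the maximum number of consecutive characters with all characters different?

4

add i: [i] len 1
add w: [i, w] len 2
add i (repeat i, move left end past it): [w, i] len 2
add w (repeat w, move left end past it): [i, w] len 2
add j: [i, w, j] len 3
add m: [i, w, j, m] len 4
add w (repeat w, move left end past it): [j, m, w] len 3
add j (repeat j, move left end past it): [m, w, j] len 3
add w (repeat w, move left end past it): [j, w] len 2
add j (repeat j, move left end past it): [w, j] len 2
add j (repeat j, move left end past it): [j] len 1
add m: [j, m] len 2
add i: [j, m, i] len 3
add i (repeat i, move left end past it): [i] len 1
add m: [i, m] len 2
add m (repeat m, move left end past it): [m] len 1
add w: [m, w] len 2
add i: [m, w, i] len 3
add m (repeat m, move left end past it): [w, i, m] len 3
Longest all-distinct length: 4.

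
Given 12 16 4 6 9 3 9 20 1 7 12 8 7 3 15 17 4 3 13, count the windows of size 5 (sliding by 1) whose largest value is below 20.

10

[12, 16, 4, 6, 9] → max 16  < 20 ✓
[16, 4, 6, 9, 3] → max 16  < 20 ✓
[4, 6, 9, 3, 9] → max 9  < 20 ✓
[6, 9, 3, 9, 20] → max 20
[9, 3, 9, 20, 1] → max 20
[3, 9, 20, 1, 7] → max 20
[9, 20, 1, 7, 12] → max 20
[20, 1, 7, 12, 8] → max 20
[1, 7, 12, 8, 7] → max 12  < 20 ✓
[7, 12, 8, 7, 3] → max 12  < 20 ✓
[12, 8, 7, 3, 15] → max 15  < 20 ✓
[8, 7, 3, 15, 17] → max 17  < 20 ✓
[7, 3, 15, 17, 4] → max 17  < 20 ✓
[3, 15, 17, 4, 3] → max 17  < 20 ✓
[15, 17, 4, 3, 13] → max 17  < 20 ✓
10 windows satisfy the condition.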